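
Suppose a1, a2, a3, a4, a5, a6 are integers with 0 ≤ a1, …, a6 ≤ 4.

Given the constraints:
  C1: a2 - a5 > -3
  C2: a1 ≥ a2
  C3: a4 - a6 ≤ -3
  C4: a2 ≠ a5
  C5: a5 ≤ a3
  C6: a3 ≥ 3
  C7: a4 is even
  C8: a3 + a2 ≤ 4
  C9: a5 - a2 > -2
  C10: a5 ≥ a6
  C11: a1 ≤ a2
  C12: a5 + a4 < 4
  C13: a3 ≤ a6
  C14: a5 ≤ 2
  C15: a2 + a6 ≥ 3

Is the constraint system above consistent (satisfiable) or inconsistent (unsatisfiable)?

From constraints 6 and 13: a6 ≥ a3 and a3 ≥ 3, so a6 ≥ 3. From constraints 10 and 14: a6 ≤ a5 and a5 ≤ 2, so a6 ≤ 2. But 2 < 3, so no value of a6 works.

Unsatisfiable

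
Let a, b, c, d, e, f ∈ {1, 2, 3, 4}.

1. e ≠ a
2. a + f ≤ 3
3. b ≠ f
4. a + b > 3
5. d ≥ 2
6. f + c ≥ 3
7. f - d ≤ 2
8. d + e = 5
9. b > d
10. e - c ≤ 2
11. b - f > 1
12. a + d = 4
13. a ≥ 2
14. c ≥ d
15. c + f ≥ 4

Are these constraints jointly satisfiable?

Take a = 2, b = 4, c = 4, d = 2, e = 3, f = 1. Then constraint 2: a + f = 3; constraint 4: a + b = 6; constraint 6: f + c = 5, and every other listed constraint is also met.

Satisfiable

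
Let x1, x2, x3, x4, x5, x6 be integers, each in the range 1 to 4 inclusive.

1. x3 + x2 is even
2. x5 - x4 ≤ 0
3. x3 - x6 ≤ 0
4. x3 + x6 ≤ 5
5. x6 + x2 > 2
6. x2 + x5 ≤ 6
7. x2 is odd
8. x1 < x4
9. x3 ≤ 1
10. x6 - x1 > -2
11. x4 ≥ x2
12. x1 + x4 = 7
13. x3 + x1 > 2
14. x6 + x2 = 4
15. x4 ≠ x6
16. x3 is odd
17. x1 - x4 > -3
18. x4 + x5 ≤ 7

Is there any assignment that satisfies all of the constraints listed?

Satisfiable

Try x1 = 3, x2 = 1, x3 = 1, x4 = 4, x5 = 3, x6 = 3.
Check constraint 2: x5 - x4 = -1; constraint 3: x3 - x6 = -2. The remaining constraints are straightforward to verify.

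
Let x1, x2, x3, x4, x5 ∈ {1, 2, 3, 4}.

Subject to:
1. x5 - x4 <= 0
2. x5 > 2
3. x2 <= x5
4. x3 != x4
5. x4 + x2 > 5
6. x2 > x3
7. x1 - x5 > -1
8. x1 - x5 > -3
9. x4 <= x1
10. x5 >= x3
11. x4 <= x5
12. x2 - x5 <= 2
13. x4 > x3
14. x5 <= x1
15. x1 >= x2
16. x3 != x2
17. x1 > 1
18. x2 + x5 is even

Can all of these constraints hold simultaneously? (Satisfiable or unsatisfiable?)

Take x1 = 4, x2 = 4, x3 = 2, x4 = 4, x5 = 4. Then constraint 1: x5 - x4 = 0; constraint 5: x4 + x2 = 8; constraint 7: x1 - x5 = 0, and every other listed constraint is also met.

Satisfiable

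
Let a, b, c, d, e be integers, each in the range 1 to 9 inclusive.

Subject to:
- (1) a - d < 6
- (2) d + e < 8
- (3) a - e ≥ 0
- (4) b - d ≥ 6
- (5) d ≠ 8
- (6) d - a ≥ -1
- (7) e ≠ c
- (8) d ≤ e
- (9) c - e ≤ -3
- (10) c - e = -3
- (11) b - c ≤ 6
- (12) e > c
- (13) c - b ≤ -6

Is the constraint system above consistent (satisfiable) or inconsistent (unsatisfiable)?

Unsatisfiable

Constraints 3, 4, 6, 9, and 11 give b − d ≥ 6, d − a ≥ -1, a − e ≥ 0, e − c ≥ 3, c − b ≥ -6.
Adding all 5 inequalities: the left sides telescope to 0, and the right sides sum to 6 + (-1) + 0 + 3 + (-6) = 2. So 0 ≥ 2, which is false.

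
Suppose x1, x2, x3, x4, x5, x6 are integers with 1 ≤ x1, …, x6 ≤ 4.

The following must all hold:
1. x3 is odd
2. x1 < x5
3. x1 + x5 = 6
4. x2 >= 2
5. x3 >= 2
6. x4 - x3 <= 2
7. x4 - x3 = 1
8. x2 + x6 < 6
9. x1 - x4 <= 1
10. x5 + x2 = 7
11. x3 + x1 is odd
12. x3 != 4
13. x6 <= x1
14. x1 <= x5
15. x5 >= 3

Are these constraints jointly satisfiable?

Satisfiable

One satisfying assignment is x1 = 2, x2 = 3, x3 = 3, x4 = 4, x5 = 4, x6 = 2.
For the less obvious constraints — constraint 3: x1 + x5 = 6; constraint 6: x4 - x3 = 1; constraint 7: x4 - x3 = 1 — and the others hold by inspection.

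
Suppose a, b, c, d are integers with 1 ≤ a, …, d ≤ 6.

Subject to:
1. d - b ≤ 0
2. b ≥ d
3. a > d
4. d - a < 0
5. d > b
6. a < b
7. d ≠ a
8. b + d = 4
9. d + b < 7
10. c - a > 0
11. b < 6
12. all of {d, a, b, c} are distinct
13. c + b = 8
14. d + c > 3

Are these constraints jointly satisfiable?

Unsatisfiable

Constraints 3, 5, and 6 give a < b, b < d, d < a. Chaining: a < b < d < a, which forces a < a — impossible.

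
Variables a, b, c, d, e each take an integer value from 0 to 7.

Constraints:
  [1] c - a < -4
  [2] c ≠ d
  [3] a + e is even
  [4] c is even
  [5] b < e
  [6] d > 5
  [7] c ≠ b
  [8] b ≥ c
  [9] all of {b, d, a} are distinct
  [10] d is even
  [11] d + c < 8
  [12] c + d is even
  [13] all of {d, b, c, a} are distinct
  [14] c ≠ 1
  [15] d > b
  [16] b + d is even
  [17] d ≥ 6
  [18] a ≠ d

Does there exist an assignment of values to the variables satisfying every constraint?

Take a = 5, b = 2, c = 0, d = 6, e = 3. Then constraint 1: c - a = -5; constraint 9: values 2, 6, 5 are distinct; constraint 11: d + c = 6, and every other listed constraint is also met.

Satisfiable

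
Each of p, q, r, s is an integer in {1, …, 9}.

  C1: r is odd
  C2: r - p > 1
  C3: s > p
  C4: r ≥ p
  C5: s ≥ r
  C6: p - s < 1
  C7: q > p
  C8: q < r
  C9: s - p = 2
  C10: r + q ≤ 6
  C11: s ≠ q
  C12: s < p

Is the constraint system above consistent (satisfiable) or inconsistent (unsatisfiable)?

Constraints 5, 7, 8, and 12 give s < p, p < q, q < r, r ≤ s. Chaining: s < p < q < r ≤ s, which forces s < s — impossible.

Unsatisfiable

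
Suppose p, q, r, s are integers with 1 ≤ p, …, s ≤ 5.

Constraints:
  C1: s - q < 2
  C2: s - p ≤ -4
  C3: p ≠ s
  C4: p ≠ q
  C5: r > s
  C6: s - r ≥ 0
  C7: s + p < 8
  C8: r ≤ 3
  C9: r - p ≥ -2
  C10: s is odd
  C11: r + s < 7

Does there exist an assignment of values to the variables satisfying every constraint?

Constraints 2, 6, and 9 give s − r ≥ 0, r − p ≥ -2, p − s ≥ 4.
Adding all 3 inequalities: the left sides telescope to 0, and the right sides sum to 0 + (-2) + 4 = 2. So 0 ≥ 2, which is false.

Unsatisfiable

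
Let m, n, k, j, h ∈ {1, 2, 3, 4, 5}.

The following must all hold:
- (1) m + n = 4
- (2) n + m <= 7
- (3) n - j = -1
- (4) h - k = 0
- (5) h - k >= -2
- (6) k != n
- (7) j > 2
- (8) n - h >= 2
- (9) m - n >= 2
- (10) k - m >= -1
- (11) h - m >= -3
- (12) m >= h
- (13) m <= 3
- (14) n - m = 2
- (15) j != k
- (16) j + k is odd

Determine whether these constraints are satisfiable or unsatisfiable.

Unsatisfiable

Constraints 5, 8, 9, and 10 give n − h ≥ 2, h − k ≥ -2, k − m ≥ -1, m − n ≥ 2.
Adding all 4 inequalities: the left sides telescope to 0, and the right sides sum to 2 + (-2) + (-1) + 2 = 1. So 0 ≥ 1, which is false.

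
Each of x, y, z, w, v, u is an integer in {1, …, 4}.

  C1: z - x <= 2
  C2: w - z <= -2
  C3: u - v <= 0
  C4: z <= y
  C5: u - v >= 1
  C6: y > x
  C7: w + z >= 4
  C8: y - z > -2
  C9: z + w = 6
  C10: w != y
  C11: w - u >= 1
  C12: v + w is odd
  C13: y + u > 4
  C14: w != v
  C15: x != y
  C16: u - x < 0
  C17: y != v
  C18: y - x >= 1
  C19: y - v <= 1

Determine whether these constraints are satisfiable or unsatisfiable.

Constraints 1, 2, 5, 11, 18, and 19 give u − v ≥ 1, v − y ≥ -1, y − x ≥ 1, x − z ≥ -2, z − w ≥ 2, w − u ≥ 1.
Adding all 6 inequalities: the left sides telescope to 0, and the right sides sum to 1 + (-1) + 1 + (-2) + 2 + 1 = 2. So 0 ≥ 2, which is false.

Unsatisfiable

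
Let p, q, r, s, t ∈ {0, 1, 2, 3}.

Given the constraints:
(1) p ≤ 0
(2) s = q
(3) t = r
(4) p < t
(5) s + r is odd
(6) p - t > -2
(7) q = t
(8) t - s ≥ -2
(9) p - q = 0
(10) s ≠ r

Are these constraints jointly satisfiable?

From constraints 2, 3, and 7, s = q = t = r, so s = r. But constraint 10 says s ≠ r. Contradiction.

Unsatisfiable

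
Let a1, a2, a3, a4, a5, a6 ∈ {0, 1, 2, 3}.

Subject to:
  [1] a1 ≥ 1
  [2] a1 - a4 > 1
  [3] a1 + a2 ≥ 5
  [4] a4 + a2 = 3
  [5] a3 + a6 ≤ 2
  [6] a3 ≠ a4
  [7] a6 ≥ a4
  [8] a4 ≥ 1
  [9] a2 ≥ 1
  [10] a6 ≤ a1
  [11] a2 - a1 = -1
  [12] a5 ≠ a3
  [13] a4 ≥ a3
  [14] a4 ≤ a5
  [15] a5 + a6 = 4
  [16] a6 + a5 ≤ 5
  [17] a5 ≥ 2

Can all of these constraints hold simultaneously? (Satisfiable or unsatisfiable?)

One satisfying assignment is a1 = 3, a2 = 2, a3 = 0, a4 = 1, a5 = 2, a6 = 2.
For the less obvious constraints — constraint 2: a1 - a4 = 2; constraint 3: a1 + a2 = 5; constraint 4: a4 + a2 = 3 — and the others hold by inspection.

Satisfiable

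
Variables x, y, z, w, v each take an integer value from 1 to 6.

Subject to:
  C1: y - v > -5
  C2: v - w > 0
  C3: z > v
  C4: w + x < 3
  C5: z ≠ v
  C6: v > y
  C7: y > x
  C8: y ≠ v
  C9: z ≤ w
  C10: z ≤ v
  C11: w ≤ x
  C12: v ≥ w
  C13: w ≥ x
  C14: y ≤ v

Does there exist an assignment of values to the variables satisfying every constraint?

Constraints 3, 7, 9, 11, and 14 give x < y, y ≤ v, v < z, z ≤ w, w ≤ x. Chaining: x < y ≤ v < z ≤ w ≤ x, which forces x < x — impossible.

Unsatisfiable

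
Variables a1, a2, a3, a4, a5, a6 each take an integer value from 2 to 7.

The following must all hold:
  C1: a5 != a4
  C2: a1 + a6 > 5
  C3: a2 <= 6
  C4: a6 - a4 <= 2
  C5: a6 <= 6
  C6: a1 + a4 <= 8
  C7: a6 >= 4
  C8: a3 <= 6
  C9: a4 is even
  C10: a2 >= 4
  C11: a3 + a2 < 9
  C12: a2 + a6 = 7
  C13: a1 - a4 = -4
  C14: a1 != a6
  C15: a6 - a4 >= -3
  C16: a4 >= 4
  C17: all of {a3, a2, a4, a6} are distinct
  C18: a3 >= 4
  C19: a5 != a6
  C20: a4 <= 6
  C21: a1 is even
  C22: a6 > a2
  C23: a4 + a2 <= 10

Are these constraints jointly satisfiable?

Constraints 3, 5, 7, 8, 10, 16, 18, and 20 confine each of a3, a2, a4, a6 to the 3 values {4, …, 6}.
Constraint 17 requires all 4 of them to be distinct, but only 3 values are available — impossible by the pigeonhole principle.

Unsatisfiable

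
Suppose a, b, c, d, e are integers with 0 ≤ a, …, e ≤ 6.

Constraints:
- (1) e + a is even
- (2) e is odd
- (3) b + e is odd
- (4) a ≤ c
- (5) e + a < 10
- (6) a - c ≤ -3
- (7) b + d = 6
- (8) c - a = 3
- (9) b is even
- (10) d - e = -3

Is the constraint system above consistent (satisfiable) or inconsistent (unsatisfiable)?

The assignment a = 3, b = 4, c = 6, d = 2, e = 5 works:
  constraint 5 holds since e + a = 8.
  constraint 6 holds since a - c = -3.
  constraint 7 holds since b + d = 6.
The rest check out directly.

Satisfiable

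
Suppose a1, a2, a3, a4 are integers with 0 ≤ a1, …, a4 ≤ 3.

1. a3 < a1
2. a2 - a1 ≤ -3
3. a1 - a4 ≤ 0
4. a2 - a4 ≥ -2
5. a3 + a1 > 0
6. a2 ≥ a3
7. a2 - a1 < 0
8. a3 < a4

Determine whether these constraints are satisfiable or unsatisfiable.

Unsatisfiable

Constraints 2, 3, and 4 give a2 − a4 ≥ -2, a4 − a1 ≥ 0, a1 − a2 ≥ 3.
Adding all 3 inequalities: the left sides telescope to 0, and the right sides sum to (-2) + 0 + 3 = 1. So 0 ≥ 1, which is false.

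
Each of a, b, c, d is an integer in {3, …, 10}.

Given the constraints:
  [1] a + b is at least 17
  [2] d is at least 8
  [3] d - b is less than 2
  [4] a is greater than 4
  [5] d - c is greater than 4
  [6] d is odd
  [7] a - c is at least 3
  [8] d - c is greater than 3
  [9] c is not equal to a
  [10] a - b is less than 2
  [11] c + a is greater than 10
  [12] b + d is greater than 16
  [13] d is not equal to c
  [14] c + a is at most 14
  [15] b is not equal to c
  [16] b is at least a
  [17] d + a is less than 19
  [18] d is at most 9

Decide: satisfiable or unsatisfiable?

Satisfiable

Setting (a, b, c, d) = (9, 10, 3, 9) satisfies everything: constraint 1: a + b = 19; constraint 3: d - b = -1; constraint 5: d - c = 6, and the others follow.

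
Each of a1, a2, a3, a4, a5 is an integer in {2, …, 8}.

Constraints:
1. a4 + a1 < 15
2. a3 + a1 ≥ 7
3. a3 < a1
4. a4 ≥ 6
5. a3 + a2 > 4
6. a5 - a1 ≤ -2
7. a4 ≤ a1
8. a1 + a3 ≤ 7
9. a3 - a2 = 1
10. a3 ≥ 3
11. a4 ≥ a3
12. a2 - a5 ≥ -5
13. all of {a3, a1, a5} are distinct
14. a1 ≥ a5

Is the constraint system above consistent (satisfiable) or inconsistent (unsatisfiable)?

Unsatisfiable

From constraints 4 and 7: a1 ≥ a4 ≥ 6. From constraint 10: a3 ≥ 3. Hence a1 + a3 ≥ 9. But constraint 8 requires a1 + a3 ≤ 7, and 7 < 9. Contradiction.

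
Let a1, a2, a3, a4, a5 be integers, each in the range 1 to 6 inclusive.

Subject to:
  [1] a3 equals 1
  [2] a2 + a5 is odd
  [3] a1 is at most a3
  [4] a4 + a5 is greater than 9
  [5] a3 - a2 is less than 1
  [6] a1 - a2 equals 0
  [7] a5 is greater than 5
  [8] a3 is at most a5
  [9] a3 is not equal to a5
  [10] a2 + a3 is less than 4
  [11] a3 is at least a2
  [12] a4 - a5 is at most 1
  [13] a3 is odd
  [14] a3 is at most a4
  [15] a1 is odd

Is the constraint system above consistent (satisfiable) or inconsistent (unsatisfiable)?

Satisfiable

Try a1 = 1, a2 = 1, a3 = 1, a4 = 5, a5 = 6.
Check constraint 4: a4 + a5 = 11; constraint 5: a3 - a2 = 0; constraint 6: a1 - a2 = 0. The remaining constraints are straightforward to verify.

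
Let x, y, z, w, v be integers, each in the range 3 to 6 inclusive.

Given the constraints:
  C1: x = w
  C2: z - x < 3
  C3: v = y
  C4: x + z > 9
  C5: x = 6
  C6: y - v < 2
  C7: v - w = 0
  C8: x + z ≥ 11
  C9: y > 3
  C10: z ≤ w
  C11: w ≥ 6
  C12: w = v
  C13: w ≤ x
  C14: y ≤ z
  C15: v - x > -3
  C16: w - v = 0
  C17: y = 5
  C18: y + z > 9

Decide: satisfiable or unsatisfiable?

Unsatisfiable

Constraint 5 fixes x = 6 and constraint 17 fixes y = 5. Constraints 1, 3, and 12 give x = w = v = y, so x = y. But 6 ≠ 5 — contradiction.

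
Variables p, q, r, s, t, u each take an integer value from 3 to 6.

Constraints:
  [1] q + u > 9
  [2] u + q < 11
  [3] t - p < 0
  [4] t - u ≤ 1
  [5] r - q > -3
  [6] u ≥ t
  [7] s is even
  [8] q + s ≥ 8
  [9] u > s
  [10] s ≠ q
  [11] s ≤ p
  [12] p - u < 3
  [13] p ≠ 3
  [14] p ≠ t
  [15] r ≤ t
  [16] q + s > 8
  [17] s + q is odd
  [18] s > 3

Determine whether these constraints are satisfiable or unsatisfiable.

Satisfiable

Try p = 6, q = 5, r = 4, s = 4, t = 4, u = 5.
Check constraint 1: q + u = 10; constraint 2: u + q = 10. The remaining constraints are straightforward to verify.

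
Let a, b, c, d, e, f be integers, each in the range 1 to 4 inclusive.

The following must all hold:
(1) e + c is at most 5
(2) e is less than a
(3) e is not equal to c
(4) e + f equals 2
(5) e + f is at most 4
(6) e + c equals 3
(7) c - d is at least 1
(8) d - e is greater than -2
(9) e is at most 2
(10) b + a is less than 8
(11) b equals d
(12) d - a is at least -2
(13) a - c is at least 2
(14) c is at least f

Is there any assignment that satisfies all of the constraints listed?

Unsatisfiable

Constraints 7, 12, and 13 give c − d ≥ 1, d − a ≥ -2, a − c ≥ 2.
Adding all 3 inequalities: the left sides telescope to 0, and the right sides sum to 1 + (-2) + 2 = 1. So 0 ≥ 1, which is false.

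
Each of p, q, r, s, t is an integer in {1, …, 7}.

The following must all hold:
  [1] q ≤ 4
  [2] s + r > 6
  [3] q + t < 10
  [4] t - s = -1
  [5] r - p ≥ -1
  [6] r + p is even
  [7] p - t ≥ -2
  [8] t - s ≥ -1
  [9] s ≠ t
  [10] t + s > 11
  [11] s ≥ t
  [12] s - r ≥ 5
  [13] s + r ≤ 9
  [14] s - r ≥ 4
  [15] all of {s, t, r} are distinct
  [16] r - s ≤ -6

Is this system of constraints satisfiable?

Constraints 5, 7, 8, and 16 give r − p ≥ -1, p − t ≥ -2, t − s ≥ -1, s − r ≥ 6.
Adding all 4 inequalities: the left sides telescope to 0, and the right sides sum to (-1) + (-2) + (-1) + 6 = 2. So 0 ≥ 2, which is false.

Unsatisfiable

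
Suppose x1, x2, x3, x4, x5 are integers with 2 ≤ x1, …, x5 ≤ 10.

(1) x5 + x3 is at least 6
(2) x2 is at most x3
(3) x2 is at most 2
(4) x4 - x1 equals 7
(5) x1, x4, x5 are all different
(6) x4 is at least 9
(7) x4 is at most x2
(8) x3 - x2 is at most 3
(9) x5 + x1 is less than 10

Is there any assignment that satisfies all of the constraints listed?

Unsatisfiable

From constraints 6 and 7: x2 ≥ x4 and x4 ≥ 9, so x2 ≥ 9. From constraint 3: x2 ≤ 2. But 2 < 9, so no value of x2 works.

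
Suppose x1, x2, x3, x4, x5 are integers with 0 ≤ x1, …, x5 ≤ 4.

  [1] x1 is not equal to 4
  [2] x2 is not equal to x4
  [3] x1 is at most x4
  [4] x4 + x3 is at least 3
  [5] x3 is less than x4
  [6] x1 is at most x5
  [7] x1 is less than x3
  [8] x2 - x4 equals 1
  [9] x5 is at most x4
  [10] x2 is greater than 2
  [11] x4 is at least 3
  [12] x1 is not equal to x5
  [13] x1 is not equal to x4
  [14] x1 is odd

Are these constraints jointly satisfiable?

Satisfiable

The assignment x1 = 1, x2 = 4, x3 = 2, x4 = 3, x5 = 2 works:
  constraint 4 holds since x4 + x3 = 5.
  constraint 8 holds since x2 - x4 = 1.
  constraint 14 holds since x1 = 1 is odd.
The rest check out directly.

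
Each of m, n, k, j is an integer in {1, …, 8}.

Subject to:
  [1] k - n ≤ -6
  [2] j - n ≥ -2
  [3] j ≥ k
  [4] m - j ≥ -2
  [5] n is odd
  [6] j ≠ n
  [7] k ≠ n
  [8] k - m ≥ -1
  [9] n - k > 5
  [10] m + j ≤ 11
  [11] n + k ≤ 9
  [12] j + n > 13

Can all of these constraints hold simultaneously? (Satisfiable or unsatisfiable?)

Constraints 1, 2, 4, and 8 give n − k ≥ 6, k − m ≥ -1, m − j ≥ -2, j − n ≥ -2.
Adding all 4 inequalities: the left sides telescope to 0, and the right sides sum to 6 + (-1) + (-2) + (-2) = 1. So 0 ≥ 1, which is false.

Unsatisfiable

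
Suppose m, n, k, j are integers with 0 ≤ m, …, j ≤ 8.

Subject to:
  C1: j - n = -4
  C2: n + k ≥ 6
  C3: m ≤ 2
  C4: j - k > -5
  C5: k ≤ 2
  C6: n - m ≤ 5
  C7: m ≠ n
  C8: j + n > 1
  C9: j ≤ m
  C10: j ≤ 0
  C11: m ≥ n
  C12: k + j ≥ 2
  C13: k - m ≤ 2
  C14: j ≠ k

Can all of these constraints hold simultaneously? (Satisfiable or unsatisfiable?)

From constraints 3 and 11: n ≤ m ≤ 2. From constraint 5: k ≤ 2. Hence n + k ≤ 4. But constraint 2 requires n + k ≥ 6, and 6 > 4. Contradiction.

Unsatisfiable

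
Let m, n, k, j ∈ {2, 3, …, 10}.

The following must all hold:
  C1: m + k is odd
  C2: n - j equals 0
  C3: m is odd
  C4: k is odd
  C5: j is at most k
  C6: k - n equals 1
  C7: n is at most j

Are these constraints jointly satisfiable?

Constraint 3 makes m odd and constraint 4 makes k odd, so m + k must be even. Constraint 1 says m + k is odd — contradiction.

Unsatisfiable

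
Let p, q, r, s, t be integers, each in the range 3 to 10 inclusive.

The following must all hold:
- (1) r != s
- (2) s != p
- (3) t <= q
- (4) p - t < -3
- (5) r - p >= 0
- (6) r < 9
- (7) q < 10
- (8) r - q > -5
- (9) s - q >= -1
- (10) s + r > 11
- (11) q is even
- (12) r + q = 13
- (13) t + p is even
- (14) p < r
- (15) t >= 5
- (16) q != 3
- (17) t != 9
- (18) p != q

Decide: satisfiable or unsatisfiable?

Setting (p, q, r, s, t) = (4, 8, 5, 7, 8) satisfies everything: constraint 4: p - t = -4; constraint 5: r - p = 1, and the others follow.

Satisfiable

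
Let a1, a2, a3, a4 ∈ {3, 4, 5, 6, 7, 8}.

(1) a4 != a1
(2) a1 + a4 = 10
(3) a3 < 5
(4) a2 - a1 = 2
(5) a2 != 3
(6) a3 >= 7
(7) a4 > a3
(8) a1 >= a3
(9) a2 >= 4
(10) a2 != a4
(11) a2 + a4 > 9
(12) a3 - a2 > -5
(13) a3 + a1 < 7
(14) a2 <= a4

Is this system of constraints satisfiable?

From constraints 6 and 8: a1 ≥ a3 ≥ 7. From constraints 9 and 14: a4 ≥ a2 ≥ 4. Hence a1 + a4 ≥ 11. But constraint 2 requires a1 + a4 = 10, and 10 < 11. Contradiction.

Unsatisfiable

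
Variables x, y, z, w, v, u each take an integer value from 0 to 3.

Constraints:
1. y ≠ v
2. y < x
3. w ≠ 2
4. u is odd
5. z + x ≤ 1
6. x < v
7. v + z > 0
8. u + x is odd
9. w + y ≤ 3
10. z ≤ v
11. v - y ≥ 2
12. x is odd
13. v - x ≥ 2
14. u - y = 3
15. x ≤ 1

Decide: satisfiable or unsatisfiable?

Unsatisfiable

Constraint 4 makes u odd and constraint 12 makes x odd, so u + x must be even. Constraint 8 says u + x is odd — contradiction.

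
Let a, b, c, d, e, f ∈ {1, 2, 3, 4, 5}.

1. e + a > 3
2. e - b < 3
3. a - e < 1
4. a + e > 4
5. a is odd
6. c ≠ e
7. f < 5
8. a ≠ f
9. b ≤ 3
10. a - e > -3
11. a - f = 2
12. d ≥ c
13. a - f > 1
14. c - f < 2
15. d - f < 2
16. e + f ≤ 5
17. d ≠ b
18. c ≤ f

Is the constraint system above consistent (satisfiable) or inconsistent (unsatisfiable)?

Try a = 3, b = 1, c = 1, d = 2, e = 3, f = 1.
Check constraint 1: e + a = 6; constraint 2: e - b = 2; constraint 3: a - e = 0. The remaining constraints are straightforward to verify.

Satisfiable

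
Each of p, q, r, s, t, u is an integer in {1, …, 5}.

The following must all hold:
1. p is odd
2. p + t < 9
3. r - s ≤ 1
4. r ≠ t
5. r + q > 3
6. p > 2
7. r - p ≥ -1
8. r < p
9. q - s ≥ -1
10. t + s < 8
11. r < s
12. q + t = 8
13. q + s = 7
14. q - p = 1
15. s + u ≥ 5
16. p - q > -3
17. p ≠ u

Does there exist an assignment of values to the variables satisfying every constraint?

Satisfiable

The assignment p = 3, q = 4, r = 2, s = 3, t = 4, u = 2 works:
  constraint 2 holds since p + t = 7.
  constraint 3 holds since r - s = -1.
The rest check out directly.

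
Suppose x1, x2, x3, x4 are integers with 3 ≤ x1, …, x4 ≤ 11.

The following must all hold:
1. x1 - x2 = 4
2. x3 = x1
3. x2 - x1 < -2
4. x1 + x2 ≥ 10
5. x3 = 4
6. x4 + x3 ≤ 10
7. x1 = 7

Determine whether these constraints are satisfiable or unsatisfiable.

Constraint 5 fixes x3 = 4 and constraint 7 fixes x1 = 7, but constraint 2 requires x3 = x1. Since 4 ≠ 7, contradiction.

Unsatisfiable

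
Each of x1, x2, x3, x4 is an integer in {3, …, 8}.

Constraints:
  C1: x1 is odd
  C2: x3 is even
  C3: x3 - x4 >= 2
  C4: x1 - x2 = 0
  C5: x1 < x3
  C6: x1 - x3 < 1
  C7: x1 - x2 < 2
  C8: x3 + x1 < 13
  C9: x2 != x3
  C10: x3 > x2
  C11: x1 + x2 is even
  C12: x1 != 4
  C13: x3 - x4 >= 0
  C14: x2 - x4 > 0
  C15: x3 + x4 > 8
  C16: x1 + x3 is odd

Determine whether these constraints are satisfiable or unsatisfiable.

Satisfiable

One satisfying assignment is x1 = 5, x2 = 5, x3 = 6, x4 = 4.
For the less obvious constraints — constraint 3: x3 - x4 = 2; constraint 4: x1 - x2 = 0 — and the others hold by inspection.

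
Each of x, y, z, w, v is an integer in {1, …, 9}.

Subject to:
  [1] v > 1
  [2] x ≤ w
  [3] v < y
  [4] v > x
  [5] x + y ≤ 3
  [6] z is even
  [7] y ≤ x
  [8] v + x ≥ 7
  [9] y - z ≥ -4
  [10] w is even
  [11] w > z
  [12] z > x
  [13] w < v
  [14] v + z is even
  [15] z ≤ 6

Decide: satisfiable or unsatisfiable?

Constraints 3, 7, 11, 12, and 13 give v < y, y ≤ x, x < z, z < w, w < v. Chaining: v < y ≤ x < z < w < v, which forces v < v — impossible.

Unsatisfiable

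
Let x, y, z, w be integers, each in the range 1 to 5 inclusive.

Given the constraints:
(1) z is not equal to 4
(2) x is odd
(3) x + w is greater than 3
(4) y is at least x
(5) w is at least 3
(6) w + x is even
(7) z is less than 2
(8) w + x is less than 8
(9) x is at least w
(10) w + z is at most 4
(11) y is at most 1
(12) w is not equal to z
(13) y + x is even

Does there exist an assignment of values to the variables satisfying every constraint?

From constraints 5 and 9: x ≥ w and w ≥ 3, so x ≥ 3. From constraints 4 and 11: x ≤ y and y ≤ 1, so x ≤ 1. But 1 < 3, so no value of x works.

Unsatisfiable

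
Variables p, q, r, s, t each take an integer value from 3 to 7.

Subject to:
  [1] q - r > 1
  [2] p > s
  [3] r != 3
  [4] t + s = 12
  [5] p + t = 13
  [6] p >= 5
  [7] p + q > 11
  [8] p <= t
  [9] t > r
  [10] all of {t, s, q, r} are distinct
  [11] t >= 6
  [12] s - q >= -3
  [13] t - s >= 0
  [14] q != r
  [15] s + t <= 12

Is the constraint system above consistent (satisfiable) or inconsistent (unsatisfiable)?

Satisfiable

The assignment p = 6, q = 6, r = 4, s = 5, t = 7 works:
  constraint 1 holds since q - r = 2.
  constraint 4 holds since t + s = 12.
  constraint 5 holds since p + t = 13.
The rest check out directly.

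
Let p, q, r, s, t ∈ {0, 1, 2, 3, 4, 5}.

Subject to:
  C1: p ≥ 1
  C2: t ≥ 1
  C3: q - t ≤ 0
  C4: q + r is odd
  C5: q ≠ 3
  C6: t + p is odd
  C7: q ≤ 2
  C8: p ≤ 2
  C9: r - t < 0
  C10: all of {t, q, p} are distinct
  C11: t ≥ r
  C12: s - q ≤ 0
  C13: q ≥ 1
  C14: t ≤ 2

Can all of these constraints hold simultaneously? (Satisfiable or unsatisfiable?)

Constraints 1, 2, 7, 8, 13, and 14 confine each of t, q, p to the 2 values {1, 2}.
Constraint 10 requires all 3 of them to be distinct, but only 2 values are available — impossible by the pigeonhole principle.

Unsatisfiable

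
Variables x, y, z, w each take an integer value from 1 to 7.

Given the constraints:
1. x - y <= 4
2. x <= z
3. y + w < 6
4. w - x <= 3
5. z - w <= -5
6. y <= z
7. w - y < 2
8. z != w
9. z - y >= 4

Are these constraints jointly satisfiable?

Unsatisfiable

Constraints 1, 4, 5, and 9 give x − w ≥ -3, w − z ≥ 5, z − y ≥ 4, y − x ≥ -4.
Adding all 4 inequalities: the left sides telescope to 0, and the right sides sum to (-3) + 5 + 4 + (-4) = 2. So 0 ≥ 2, which is false.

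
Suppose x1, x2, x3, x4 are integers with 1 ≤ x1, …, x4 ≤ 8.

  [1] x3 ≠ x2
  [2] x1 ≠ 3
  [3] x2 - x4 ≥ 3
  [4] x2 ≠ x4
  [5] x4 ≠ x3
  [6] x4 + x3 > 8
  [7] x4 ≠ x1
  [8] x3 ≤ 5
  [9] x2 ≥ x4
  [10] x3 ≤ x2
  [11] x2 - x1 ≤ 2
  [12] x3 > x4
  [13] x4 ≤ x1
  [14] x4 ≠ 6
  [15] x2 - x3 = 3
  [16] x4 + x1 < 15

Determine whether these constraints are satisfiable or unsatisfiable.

Take x1 = 8, x2 = 8, x3 = 5, x4 = 4. Then constraint 3: x2 - x4 = 4; constraint 6: x4 + x3 = 9; constraint 11: x2 - x1 = 0, and every other listed constraint is also met.

Satisfiable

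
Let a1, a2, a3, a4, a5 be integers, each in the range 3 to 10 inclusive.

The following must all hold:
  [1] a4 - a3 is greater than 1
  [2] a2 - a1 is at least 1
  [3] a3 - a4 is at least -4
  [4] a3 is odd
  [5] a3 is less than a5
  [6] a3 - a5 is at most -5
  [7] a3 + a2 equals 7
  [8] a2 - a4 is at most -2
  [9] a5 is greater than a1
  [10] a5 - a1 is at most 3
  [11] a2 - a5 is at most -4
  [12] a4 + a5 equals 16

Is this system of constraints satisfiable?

Unsatisfiable

Constraints 2, 3, 6, 8, and 10 give a1 − a5 ≥ -3, a5 − a3 ≥ 5, a3 − a4 ≥ -4, a4 − a2 ≥ 2, a2 − a1 ≥ 1.
Adding all 5 inequalities: the left sides telescope to 0, and the right sides sum to (-3) + 5 + (-4) + 2 + 1 = 1. So 0 ≥ 1, which is false.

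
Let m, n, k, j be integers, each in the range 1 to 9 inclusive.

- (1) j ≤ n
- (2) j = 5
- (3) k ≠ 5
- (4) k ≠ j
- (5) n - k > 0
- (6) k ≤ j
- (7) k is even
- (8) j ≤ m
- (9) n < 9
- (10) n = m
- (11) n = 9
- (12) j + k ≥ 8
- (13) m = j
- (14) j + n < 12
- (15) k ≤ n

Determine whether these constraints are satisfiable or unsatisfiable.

Constraint 11 fixes n = 9 and constraint 2 fixes j = 5. Constraints 10 and 13 give n = m = j, so n = j. But 9 ≠ 5 — contradiction.

Unsatisfiable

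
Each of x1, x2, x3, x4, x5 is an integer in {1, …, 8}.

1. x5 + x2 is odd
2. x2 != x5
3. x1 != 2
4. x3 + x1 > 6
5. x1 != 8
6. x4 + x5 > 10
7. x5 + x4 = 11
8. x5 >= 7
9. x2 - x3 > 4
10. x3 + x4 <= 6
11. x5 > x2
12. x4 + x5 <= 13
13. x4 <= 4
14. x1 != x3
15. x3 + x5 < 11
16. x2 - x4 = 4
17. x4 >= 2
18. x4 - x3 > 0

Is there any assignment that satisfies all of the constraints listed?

Satisfiable

Take x1 = 7, x2 = 7, x3 = 1, x4 = 3, x5 = 8. Then constraint 4: x3 + x1 = 8; constraint 6: x4 + x5 = 11, and every other listed constraint is also met.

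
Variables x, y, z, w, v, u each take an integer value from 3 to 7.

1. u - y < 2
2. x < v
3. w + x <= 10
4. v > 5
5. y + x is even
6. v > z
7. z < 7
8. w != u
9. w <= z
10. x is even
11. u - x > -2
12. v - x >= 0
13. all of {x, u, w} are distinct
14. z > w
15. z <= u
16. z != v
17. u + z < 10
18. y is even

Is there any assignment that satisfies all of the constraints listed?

Take x = 4, y = 6, z = 4, w = 3, v = 7, u = 5. Then constraint 1: u - y = -1; constraint 3: w + x = 7, and every other listed constraint is also met.

Satisfiable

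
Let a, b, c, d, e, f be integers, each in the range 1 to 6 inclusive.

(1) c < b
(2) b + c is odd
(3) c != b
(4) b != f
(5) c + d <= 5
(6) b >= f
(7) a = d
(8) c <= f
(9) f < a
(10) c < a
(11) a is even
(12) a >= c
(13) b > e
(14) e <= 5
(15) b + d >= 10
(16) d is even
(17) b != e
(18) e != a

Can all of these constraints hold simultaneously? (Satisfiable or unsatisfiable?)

Satisfiable

The assignment a = 4, b = 6, c = 1, d = 4, e = 1, f = 2 works:
  constraint 2 holds since b + c = 7 is odd.
  constraint 5 holds since c + d = 5.
  constraint 15 holds since b + d = 10.
The rest check out directly.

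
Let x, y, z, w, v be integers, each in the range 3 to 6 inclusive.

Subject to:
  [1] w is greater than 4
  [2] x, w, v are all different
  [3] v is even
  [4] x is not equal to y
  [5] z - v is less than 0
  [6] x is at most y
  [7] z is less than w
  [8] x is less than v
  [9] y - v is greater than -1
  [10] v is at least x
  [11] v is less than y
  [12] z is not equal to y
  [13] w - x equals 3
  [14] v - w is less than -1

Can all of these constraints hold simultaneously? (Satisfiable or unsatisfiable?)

Satisfiable

Take x = 3, y = 5, z = 3, w = 6, v = 4. Then constraint 5: z - v = -1; constraint 9: y - v = 1; constraint 13: w - x = 3, and every other listed constraint is also met.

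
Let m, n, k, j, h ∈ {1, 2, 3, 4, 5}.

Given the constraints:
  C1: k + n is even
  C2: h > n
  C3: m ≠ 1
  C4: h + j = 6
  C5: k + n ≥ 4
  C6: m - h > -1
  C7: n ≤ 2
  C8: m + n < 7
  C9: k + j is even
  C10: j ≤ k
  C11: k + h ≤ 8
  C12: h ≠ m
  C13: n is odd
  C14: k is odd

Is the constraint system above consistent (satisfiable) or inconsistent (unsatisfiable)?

Satisfiable

One satisfying assignment is m = 5, n = 1, k = 5, j = 3, h = 3.
For the less obvious constraints — constraint 4: h + j = 6; constraint 5: k + n = 6 — and the others hold by inspection.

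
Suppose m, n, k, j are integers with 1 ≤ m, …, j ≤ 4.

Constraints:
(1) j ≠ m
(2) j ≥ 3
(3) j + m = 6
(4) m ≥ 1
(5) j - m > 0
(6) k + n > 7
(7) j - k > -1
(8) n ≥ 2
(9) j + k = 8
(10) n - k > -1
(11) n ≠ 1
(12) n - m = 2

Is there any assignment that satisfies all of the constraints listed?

Satisfiable

The assignment m = 2, n = 4, k = 4, j = 4 works:
  constraint 3 holds since j + m = 6.
  constraint 5 holds since j - m = 2.
  constraint 6 holds since k + n = 8.
The rest check out directly.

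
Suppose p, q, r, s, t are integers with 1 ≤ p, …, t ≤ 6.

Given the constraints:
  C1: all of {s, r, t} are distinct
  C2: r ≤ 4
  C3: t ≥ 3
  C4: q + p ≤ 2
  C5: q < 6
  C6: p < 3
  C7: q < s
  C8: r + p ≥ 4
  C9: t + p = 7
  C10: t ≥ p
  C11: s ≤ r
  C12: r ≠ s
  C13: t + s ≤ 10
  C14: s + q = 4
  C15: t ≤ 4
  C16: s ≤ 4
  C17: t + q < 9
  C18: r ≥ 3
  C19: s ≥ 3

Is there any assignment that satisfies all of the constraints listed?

Constraints 2, 3, 15, 16, 18, and 19 confine each of s, r, t to the 2 values {3, 4}.
Constraint 1 requires all 3 of them to be distinct, but only 2 values are available — impossible by the pigeonhole principle.

Unsatisfiable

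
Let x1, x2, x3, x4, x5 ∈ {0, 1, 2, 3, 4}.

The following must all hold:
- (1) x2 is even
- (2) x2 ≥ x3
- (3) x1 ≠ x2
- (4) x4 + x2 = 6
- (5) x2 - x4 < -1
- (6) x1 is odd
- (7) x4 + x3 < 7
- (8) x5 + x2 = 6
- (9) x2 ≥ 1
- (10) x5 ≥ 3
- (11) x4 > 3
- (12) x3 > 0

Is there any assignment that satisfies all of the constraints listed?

Take x1 = 3, x2 = 2, x3 = 2, x4 = 4, x5 = 4. Then constraint 4: x4 + x2 = 6; constraint 5: x2 - x4 = -2, and every other listed constraint is also met.

Satisfiable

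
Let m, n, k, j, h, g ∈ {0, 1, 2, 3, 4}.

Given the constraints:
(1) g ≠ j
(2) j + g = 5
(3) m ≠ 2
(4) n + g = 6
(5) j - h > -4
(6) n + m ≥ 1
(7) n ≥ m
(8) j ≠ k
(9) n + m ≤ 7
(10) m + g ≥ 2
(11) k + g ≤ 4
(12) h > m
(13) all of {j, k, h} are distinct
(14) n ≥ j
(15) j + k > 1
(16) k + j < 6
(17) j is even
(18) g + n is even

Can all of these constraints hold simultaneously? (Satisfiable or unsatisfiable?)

Take m = 1, n = 3, k = 1, j = 2, h = 3, g = 3. Then constraint 2: j + g = 5; constraint 4: n + g = 6, and every other listed constraint is also met.

Satisfiable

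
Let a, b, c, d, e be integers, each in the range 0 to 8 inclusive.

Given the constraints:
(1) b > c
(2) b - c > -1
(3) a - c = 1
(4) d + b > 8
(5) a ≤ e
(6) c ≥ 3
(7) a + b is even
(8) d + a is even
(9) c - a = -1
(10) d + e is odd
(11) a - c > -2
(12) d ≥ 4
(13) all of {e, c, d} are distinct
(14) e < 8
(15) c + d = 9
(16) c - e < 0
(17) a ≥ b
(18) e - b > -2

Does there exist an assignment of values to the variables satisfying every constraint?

One satisfying assignment is a = 5, b = 5, c = 4, d = 5, e = 6.
For the less obvious constraints — constraint 2: b - c = 1; constraint 3: a - c = 1 — and the others hold by inspection.

Satisfiable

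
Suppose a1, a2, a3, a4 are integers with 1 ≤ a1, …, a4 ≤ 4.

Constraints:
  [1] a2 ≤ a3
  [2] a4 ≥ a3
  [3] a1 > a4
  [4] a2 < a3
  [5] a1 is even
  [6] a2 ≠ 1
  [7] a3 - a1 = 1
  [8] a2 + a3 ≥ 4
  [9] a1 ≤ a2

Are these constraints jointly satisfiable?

Unsatisfiable

Constraints 2, 3, 4, and 9 give a4 < a1, a1 ≤ a2, a2 < a3, a3 ≤ a4. Chaining: a4 < a1 ≤ a2 < a3 ≤ a4, which forces a4 < a4 — impossible.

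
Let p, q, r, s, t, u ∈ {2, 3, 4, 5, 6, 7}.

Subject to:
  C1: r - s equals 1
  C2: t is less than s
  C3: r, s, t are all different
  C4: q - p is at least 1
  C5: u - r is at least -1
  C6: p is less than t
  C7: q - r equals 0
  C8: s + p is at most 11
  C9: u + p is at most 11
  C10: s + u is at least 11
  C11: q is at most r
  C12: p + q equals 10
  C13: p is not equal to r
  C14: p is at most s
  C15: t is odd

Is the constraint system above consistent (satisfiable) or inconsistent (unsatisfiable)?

Satisfiable

Setting (p, q, r, s, t, u) = (3, 7, 7, 6, 5, 6) satisfies everything: constraint 1: r - s = 1; constraint 4: q - p = 4; constraint 5: u - r = -1, and the others follow.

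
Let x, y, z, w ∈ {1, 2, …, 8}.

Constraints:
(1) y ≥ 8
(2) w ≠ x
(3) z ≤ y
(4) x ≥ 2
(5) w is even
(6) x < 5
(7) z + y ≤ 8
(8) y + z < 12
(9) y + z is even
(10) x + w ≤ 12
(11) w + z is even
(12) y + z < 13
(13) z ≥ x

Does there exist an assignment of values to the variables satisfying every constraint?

Unsatisfiable

From constraints 4 and 13: z ≥ x ≥ 2. From constraint 1: y ≥ 8. Hence z + y ≥ 10. But constraint 7 requires z + y ≤ 8, and 8 < 10. Contradiction.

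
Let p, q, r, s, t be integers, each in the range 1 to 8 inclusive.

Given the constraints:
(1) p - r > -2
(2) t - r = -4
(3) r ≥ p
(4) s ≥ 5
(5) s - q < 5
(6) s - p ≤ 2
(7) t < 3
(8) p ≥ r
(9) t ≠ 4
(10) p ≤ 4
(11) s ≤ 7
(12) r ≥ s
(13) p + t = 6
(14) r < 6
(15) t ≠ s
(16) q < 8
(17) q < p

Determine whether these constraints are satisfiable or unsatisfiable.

Unsatisfiable

From constraints 4 and 12: r ≥ s and s ≥ 5, so r ≥ 5. From constraints 8 and 10: r ≤ p and p ≤ 4, so r ≤ 4. But 4 < 5, so no value of r works.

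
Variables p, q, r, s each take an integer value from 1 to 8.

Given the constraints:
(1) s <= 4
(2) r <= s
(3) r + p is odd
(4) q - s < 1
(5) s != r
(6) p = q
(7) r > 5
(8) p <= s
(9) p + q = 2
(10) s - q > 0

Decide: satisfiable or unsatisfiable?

Unsatisfiable

From constraint 7: r ≥ 6. From constraints 1 and 2: r ≤ s and s ≤ 4, so r ≤ 4. But 4 < 6, so no value of r works.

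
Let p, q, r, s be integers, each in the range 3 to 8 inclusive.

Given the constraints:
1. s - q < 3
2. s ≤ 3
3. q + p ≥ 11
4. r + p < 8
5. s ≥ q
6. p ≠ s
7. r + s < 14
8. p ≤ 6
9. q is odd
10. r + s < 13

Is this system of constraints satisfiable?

Unsatisfiable

From constraints 2 and 5: q ≤ s ≤ 3. From constraint 8: p ≤ 6. Hence q + p ≤ 9. But constraint 3 requires q + p ≥ 11, and 11 > 9. Contradiction.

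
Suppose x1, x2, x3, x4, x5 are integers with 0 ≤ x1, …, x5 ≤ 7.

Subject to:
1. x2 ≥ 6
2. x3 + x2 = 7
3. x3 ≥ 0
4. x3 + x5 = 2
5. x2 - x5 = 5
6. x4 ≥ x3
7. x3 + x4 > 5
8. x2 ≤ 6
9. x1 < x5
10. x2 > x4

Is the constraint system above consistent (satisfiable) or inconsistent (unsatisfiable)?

Satisfiable

Take x1 = 0, x2 = 6, x3 = 1, x4 = 5, x5 = 1. Then constraint 2: x3 + x2 = 7; constraint 4: x3 + x5 = 2; constraint 5: x2 - x5 = 5, and every other listed constraint is also met.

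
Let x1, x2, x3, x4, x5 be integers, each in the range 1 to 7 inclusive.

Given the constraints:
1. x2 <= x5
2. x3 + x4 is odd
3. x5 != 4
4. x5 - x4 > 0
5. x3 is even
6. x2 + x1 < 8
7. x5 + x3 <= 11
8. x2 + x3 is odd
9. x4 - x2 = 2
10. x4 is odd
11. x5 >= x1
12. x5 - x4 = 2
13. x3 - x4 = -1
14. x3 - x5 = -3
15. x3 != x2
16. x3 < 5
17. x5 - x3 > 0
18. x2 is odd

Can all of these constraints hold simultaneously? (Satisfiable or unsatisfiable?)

Satisfiable

Try x1 = 2, x2 = 3, x3 = 4, x4 = 5, x5 = 7.
Check constraint 4: x5 - x4 = 2; constraint 6: x2 + x1 = 5. The remaining constraints are straightforward to verify.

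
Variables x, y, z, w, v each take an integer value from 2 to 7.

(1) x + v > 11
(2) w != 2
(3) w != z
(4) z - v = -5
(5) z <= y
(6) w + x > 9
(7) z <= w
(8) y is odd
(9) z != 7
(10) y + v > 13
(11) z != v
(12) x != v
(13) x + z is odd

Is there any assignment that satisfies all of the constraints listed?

Satisfiable

Take x = 5, y = 7, z = 2, w = 5, v = 7. Then constraint 1: x + v = 12; constraint 4: z - v = -5, and every other listed constraint is also met.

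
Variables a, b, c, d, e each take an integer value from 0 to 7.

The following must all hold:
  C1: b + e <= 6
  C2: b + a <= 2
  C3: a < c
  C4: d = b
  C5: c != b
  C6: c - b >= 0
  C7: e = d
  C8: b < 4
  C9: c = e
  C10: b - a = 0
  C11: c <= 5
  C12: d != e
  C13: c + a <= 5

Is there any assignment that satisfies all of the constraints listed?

From constraints 4, 7, and 9, c = e = d = b, so c = b. But constraint 5 says c ≠ b. Contradiction.

Unsatisfiable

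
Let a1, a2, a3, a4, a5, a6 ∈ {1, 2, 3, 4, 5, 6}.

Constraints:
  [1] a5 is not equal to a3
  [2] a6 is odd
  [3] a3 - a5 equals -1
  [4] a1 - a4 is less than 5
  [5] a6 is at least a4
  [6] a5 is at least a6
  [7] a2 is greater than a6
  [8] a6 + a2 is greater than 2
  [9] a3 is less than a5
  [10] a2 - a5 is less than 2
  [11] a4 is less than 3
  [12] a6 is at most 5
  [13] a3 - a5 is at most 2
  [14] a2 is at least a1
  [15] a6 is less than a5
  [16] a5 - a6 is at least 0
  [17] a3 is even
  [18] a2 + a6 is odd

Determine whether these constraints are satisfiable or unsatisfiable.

Take a1 = 4, a2 = 4, a3 = 2, a4 = 1, a5 = 3, a6 = 1. Then constraint 3: a3 - a5 = -1; constraint 4: a1 - a4 = 3; constraint 8: a6 + a2 = 5, and every other listed constraint is also met.

Satisfiable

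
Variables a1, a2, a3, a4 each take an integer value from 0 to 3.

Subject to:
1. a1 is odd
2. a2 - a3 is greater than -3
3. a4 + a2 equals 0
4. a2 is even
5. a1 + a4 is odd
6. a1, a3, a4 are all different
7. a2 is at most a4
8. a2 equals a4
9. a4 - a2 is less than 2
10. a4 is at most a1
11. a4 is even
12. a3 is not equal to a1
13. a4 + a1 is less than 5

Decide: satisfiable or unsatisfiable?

Satisfiable

The assignment a1 = 3, a2 = 0, a3 = 1, a4 = 0 works:
  constraint 2 holds since a2 - a3 = -1.
  constraint 3 holds since a4 + a2 = 0.
  constraint 9 holds since a4 - a2 = 0.
The rest check out directly.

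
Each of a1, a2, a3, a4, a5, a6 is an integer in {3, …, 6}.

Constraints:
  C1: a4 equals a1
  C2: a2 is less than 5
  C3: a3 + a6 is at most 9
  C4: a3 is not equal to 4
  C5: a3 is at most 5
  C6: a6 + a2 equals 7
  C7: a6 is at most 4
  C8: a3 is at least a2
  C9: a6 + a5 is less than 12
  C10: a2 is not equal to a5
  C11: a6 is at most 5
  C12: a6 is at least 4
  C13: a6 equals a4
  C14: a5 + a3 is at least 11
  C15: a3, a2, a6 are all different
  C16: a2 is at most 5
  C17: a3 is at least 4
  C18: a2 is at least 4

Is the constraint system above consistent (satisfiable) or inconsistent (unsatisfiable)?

Unsatisfiable

Constraints 5, 11, 12, 16, 17, and 18 confine each of a3, a2, a6 to the 2 values {4, 5}.
Constraint 15 requires all 3 of them to be distinct, but only 2 values are available — impossible by the pigeonhole principle.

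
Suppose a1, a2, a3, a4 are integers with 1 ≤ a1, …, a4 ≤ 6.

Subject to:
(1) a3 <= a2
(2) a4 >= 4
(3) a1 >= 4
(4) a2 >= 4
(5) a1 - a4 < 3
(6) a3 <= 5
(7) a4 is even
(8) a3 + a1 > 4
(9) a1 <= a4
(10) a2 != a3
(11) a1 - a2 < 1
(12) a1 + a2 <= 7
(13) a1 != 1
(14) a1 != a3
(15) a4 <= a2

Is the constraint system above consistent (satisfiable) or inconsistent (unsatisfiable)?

From constraint 3: a1 ≥ 4. From constraints 2 and 15: a2 ≥ a4 ≥ 4. Hence a1 + a2 ≥ 8. But constraint 12 requires a1 + a2 ≤ 7, and 7 < 8. Contradiction.

Unsatisfiable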